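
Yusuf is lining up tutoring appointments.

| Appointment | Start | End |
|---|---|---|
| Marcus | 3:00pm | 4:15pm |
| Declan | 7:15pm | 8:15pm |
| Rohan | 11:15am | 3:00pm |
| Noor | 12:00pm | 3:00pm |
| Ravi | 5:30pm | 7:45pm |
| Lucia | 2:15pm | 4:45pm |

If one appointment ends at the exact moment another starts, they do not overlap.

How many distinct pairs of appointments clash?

5

Sorted by start: Rohan, Noor, Lucia, Marcus, Ravi, Declan.
Noor starts before Rohan ends → Rohan and Noor overlap.
Lucia starts before Rohan ends → Rohan and Lucia overlap.
Marcus starts exactly when Rohan ends (back-to-back, no overlap) — done with Rohan.
Lucia starts before Noor ends → Noor and Lucia overlap.
Marcus starts exactly when Noor ends (back-to-back, no overlap) — done with Noor.
Marcus starts before Lucia ends → Lucia and Marcus overlap.
Ravi starts after Lucia ends — done with Lucia.
Ravi starts after Marcus ends — done with Marcus.
Declan starts before Ravi ends → Ravi and Declan overlap.
Overlapping pairs: Declan & Ravi, Lucia & Marcus, Lucia & Noor, Lucia & Rohan, Noor & Rohan — 5 in total.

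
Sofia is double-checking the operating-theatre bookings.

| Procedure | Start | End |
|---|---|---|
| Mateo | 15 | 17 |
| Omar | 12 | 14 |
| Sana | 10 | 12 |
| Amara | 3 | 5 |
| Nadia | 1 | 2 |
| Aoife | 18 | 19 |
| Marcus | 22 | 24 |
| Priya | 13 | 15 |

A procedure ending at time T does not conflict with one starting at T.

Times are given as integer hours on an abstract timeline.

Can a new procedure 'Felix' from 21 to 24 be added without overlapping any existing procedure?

Nadia: ends 2 at or before Felix starts 21 → clear.
Amara: ends 5 at or before Felix starts 21 → clear.
Sana: ends 12 at or before Felix starts 21 → clear.
Omar: ends 14 at or before Felix starts 21 → clear.
Priya: ends 15 at or before Felix starts 21 → clear.
Mateo: ends 17 at or before Felix starts 21 → clear.
Aoife: ends 19 at or before Felix starts 21 → clear.
Marcus: starts 22 before Felix ends 24, and ends 24 after Felix starts 21 → overlap.
Felix overlaps Marcus.

No — it overlaps Marcus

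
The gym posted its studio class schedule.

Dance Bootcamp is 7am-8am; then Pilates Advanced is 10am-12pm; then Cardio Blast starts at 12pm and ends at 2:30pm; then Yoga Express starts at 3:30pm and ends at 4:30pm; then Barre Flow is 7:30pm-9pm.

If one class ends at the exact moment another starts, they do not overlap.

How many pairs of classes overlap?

0

Check each pair: they overlap iff neither finishes before the other starts.
Sorted by start: Dance Bootcamp, Pilates Advanced, Cardio Blast, Yoga Express, Barre Flow.
Pilates Advanced starts after Dance Bootcamp ends — done with Dance Bootcamp.
Cardio Blast starts exactly when Pilates Advanced ends (back-to-back, no overlap) — done with Pilates Advanced.
Yoga Express starts after Cardio Blast ends — done with Cardio Blast.
Barre Flow starts after Yoga Express ends.
No pair overlaps.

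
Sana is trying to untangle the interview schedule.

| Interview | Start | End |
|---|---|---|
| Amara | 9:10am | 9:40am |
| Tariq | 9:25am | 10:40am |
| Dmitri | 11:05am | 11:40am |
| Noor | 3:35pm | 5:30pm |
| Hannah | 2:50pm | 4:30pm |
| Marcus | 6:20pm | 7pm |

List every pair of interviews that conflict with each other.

Sorted by start: Amara, Tariq, Dmitri, Hannah, Noor, Marcus.
Tariq starts before Amara ends → Amara and Tariq overlap.
Dmitri starts after Amara ends — done with Amara.
Dmitri starts after Tariq ends — done with Tariq.
Hannah starts after Dmitri ends — done with Dmitri.
Noor starts before Hannah ends → Hannah and Noor overlap.
Marcus starts after Hannah ends.
Marcus starts after Noor ends.

Amara & Tariq, Hannah & Noor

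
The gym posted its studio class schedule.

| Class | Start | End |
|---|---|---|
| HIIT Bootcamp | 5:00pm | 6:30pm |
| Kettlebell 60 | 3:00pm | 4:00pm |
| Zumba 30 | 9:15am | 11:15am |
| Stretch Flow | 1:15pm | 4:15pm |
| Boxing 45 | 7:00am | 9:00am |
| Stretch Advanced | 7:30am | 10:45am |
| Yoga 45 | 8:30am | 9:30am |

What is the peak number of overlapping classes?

3

Walk through starts and ends in time order (an end at T is processed before a start at T):
7:00am start Boxing 45 → 1
7:30am start Stretch Advanced → 2
8:30am start Yoga 45 → 3
9:00am end Boxing 45 → 2
9:15am start Zumba 30 → 3
9:30am end Yoga 45 → 2
10:45am end Stretch Advanced → 1
11:15am end Zumba 30 → 0
1:15pm start Stretch Flow → 1
3:00pm start Kettlebell 60 → 2
4:00pm end Kettlebell 60 → 1
4:15pm end Stretch Flow → 0
5:00pm start HIIT Bootcamp → 1
6:30pm end HIIT Bootcamp → 0
Peak is 3, at 8:30am (Boxing 45, Stretch Advanced, Yoga 45).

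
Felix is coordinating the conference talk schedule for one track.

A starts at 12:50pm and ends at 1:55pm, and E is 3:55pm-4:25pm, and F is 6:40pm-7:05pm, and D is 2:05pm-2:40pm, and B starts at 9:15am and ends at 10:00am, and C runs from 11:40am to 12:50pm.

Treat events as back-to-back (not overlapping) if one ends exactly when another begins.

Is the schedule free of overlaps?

Yes

Sorted by start: B, C, A, D, E, F.
C starts after B ends — done with B.
A starts exactly when C ends (back-to-back, no overlap) — done with C.
D starts after A ends — done with A.
E starts after D ends — done with D.
F starts after E ends.
Every pair is clear; the schedule has no overlaps.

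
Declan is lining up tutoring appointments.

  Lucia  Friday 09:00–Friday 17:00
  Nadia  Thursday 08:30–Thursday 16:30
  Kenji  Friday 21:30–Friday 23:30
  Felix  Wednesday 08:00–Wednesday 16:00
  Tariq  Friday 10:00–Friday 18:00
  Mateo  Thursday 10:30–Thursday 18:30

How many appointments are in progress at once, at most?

2

Walk through starts and ends in time order (an end at T is processed before a start at T):
Wednesday 08:00 start Felix → 1
Wednesday 16:00 end Felix → 0
Thursday 08:30 start Nadia → 1
Thursday 10:30 start Mateo → 2
Thursday 16:30 end Nadia → 1
Thursday 18:30 end Mateo → 0
Friday 09:00 start Lucia → 1
Friday 10:00 start Tariq → 2
Friday 17:00 end Lucia → 1
Friday 18:00 end Tariq → 0
Friday 21:30 start Kenji → 1
Friday 23:30 end Kenji → 0
Peak is 2, at Thursday 10:30 (Mateo, Nadia).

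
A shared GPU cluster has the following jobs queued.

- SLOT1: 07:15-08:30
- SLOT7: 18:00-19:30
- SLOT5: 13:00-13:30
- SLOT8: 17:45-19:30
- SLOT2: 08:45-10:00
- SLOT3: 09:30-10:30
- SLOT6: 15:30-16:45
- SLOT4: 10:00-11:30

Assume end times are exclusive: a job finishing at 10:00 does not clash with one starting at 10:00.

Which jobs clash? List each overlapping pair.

SLOT2 & SLOT3, SLOT3 & SLOT4, SLOT7 & SLOT8

Sorted by start: SLOT1, SLOT2, SLOT3, SLOT4, SLOT5, SLOT6, SLOT8, SLOT7.
SLOT2 starts after SLOT1 ends, so nothing later overlaps SLOT1 either.
SLOT3 starts before SLOT2 ends → SLOT2 and SLOT3 overlap.
SLOT4 starts exactly when SLOT2 ends (back-to-back, no overlap), so nothing later overlaps SLOT2 either.
SLOT4 starts before SLOT3 ends → SLOT3 and SLOT4 overlap.
SLOT5 starts after SLOT3 ends, so nothing later overlaps SLOT3 either.
SLOT5 starts after SLOT4 ends, so nothing later overlaps SLOT4 either.
SLOT6 starts after SLOT5 ends, so nothing later overlaps SLOT5 either.
SLOT8 starts after SLOT6 ends, so nothing later overlaps SLOT6 either.
SLOT7 starts before SLOT8 ends → SLOT8 and SLOT7 overlap.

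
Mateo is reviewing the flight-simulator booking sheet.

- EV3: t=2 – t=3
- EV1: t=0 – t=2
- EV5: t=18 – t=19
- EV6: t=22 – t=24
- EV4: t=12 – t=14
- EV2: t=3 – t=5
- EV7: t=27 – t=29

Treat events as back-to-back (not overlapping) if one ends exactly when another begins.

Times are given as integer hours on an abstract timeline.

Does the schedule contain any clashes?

Two intervals overlap when each starts before the other ends.
Sorted by start: EV1, EV3, EV2, EV4, EV5, EV6, EV7.
EV3 starts exactly when EV1 ends (back-to-back, no overlap), so nothing later overlaps EV1 either.
EV2 starts exactly when EV3 ends (back-to-back, no overlap), so nothing later overlaps EV3 either.
EV4 starts after EV2 ends, so nothing later overlaps EV2 either.
EV5 starts after EV4 ends, so nothing later overlaps EV4 either.
EV6 starts after EV5 ends, so nothing later overlaps EV5 either.
EV7 starts after EV6 ends.
Every pair is clear; the schedule has no overlaps.

No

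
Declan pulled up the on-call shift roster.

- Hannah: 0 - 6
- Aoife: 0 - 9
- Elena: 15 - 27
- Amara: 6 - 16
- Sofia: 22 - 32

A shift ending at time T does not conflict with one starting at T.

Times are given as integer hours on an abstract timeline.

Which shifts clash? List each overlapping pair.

Check each pair: they overlap iff neither finishes before the other starts.
Sorted by start: Hannah, Aoife, Amara, Elena, Sofia.
Aoife starts before Hannah ends → Hannah and Aoife overlap.
Amara starts exactly when Hannah ends (back-to-back, no overlap) — done with Hannah.
Amara starts before Aoife ends → Aoife and Amara overlap.
Elena starts after Aoife ends — done with Aoife.
Elena starts before Amara ends → Amara and Elena overlap.
Sofia starts after Amara ends.
Sofia starts before Elena ends → Elena and Sofia overlap.

Amara & Aoife, Amara & Elena, Aoife & Hannah, Elena & Sofia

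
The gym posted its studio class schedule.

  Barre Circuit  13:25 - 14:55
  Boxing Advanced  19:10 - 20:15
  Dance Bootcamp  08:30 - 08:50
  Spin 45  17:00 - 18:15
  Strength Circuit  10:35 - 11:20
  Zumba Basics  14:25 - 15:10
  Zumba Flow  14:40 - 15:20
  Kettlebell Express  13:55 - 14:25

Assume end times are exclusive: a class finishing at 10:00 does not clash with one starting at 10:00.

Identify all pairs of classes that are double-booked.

Barre Circuit & Kettlebell Express, Barre Circuit & Zumba Basics, Barre Circuit & Zumba Flow, Zumba Basics & Zumba Flow

Sorted by start: Dance Bootcamp, Strength Circuit, Barre Circuit, Kettlebell Express, Zumba Basics, Zumba Flow, Spin 45, Boxing Advanced.
Strength Circuit starts after Dance Bootcamp ends — done with Dance Bootcamp.
Barre Circuit starts after Strength Circuit ends — done with Strength Circuit.
Kettlebell Express starts before Barre Circuit ends → Barre Circuit and Kettlebell Express overlap.
Zumba Basics starts before Barre Circuit ends → Barre Circuit and Zumba Basics overlap.
Zumba Flow starts before Barre Circuit ends → Barre Circuit and Zumba Flow overlap.
Spin 45 starts after Barre Circuit ends — done with Barre Circuit.
Zumba Basics starts exactly when Kettlebell Express ends (back-to-back, no overlap) — done with Kettlebell Express.
Zumba Flow starts before Zumba Basics ends → Zumba Basics and Zumba Flow overlap.
Spin 45 starts after Zumba Basics ends — done with Zumba Basics.
Spin 45 starts after Zumba Flow ends — done with Zumba Flow.
Boxing Advanced starts after Spin 45 ends.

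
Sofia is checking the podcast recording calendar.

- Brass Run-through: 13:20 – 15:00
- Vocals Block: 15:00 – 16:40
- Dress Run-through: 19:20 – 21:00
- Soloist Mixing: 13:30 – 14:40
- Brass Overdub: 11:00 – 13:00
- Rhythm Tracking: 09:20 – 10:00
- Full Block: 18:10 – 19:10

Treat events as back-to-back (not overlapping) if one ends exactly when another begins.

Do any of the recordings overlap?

Yes

Check each pair: they overlap iff neither finishes before the other starts.
Sorted by start: Rhythm Tracking, Brass Overdub, Brass Run-through, Soloist Mixing, Vocals Block, Full Block, Dress Run-through.
Brass Overdub starts after Rhythm Tracking ends, so Rhythm Tracking has no further overlaps.
Brass Run-through starts after Brass Overdub ends, so Brass Overdub has no further overlaps.
Soloist Mixing starts before Brass Run-through ends → Brass Run-through and Soloist Mixing overlap.
That's a conflict, so the schedule is not conflict-free.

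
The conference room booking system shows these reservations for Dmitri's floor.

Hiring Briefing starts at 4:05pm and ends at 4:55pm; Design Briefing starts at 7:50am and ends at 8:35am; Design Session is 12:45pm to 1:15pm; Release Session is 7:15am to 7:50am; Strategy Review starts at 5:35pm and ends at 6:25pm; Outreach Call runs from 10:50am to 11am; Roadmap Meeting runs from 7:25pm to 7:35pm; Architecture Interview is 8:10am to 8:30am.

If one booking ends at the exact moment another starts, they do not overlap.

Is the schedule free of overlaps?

Check each pair: they overlap iff neither finishes before the other starts.
Sorted by start: Release Session, Design Briefing, Architecture Interview, Outreach Call, Design Session, Hiring Briefing, Strategy Review, Roadmap Meeting.
Design Briefing starts exactly when Release Session ends (back-to-back, no overlap); Release Session is clear from here.
Architecture Interview starts before Design Briefing ends → Design Briefing and Architecture Interview overlap.
That's a conflict, so the schedule is not conflict-free.

No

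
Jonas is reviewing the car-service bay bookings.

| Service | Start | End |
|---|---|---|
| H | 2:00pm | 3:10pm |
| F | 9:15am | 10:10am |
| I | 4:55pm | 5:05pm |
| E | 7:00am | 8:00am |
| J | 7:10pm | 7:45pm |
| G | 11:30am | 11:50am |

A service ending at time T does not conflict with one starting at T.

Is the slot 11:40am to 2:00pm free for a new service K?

No — it overlaps G

E: ends 8:00am at or before K starts 11:40am → clear.
F: ends 10:10am at or before K starts 11:40am → clear.
G: starts 11:30am before K ends 2:00pm, and ends 11:50am after K starts 11:40am → overlap.
H: starts 2:00pm at or after K ends 2:00pm → clear.
I: starts 4:55pm at or after K ends 2:00pm → clear.
J: starts 7:10pm at or after K ends 2:00pm → clear.
K overlaps G.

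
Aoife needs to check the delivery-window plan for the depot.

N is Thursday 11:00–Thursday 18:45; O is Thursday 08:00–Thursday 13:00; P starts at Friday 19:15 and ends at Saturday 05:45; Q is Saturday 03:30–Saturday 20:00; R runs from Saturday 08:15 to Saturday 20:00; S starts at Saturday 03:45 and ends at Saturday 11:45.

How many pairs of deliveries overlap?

6

Two intervals overlap when each starts before the other ends.
Sorted by start: O, N, P, Q, S, R.
N starts before O ends → O and N overlap.
P starts after O ends — done with O.
P starts after N ends — done with N.
Q starts before P ends → P and Q overlap.
S starts before P ends → P and S overlap.
R starts after P ends.
S starts before Q ends → Q and S overlap.
R starts before Q ends → Q and R overlap.
R starts before S ends → S and R overlap.
Overlapping pairs: N & O, P & Q, P & S, Q & R, Q & S, R & S — 6 in total.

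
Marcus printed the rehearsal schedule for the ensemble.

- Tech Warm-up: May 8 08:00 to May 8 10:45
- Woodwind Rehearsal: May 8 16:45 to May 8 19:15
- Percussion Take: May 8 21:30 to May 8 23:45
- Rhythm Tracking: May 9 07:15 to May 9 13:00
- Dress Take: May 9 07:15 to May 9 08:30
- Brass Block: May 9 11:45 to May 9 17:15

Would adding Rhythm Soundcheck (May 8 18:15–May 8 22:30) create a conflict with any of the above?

Yes — it overlaps Percussion Take, Woodwind Rehearsal

Tech Warm-up: ends May 8 10:45 at or before Rhythm Soundcheck starts May 8 18:15 → clear.
Woodwind Rehearsal: starts May 8 16:45 before Rhythm Soundcheck ends May 8 22:30, and ends May 8 19:15 after Rhythm Soundcheck starts May 8 18:15 → overlap.
Percussion Take: starts May 8 21:30 before Rhythm Soundcheck ends May 8 22:30, and ends May 8 23:45 after Rhythm Soundcheck starts May 8 18:15 → overlap.
Rhythm Tracking: starts May 9 07:15 at or after Rhythm Soundcheck ends May 8 22:30 → clear.
Dress Take: starts May 9 07:15 at or after Rhythm Soundcheck ends May 8 22:30 → clear.
Brass Block: starts May 9 11:45 at or after Rhythm Soundcheck ends May 8 22:30 → clear.
Rhythm Soundcheck overlaps Woodwind Rehearsal, Percussion Take.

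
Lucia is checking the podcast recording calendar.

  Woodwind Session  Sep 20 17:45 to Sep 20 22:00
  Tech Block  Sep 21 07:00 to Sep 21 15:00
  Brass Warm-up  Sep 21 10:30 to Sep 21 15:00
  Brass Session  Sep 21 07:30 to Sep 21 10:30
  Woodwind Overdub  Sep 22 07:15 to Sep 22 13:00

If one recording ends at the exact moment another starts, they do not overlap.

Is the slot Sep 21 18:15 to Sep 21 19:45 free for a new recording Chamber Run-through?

Yes — the slot is free

Woodwind Session: ends Sep 20 22:00 at or before Chamber Run-through starts Sep 21 18:15 → clear.
Tech Block: ends Sep 21 15:00 at or before Chamber Run-through starts Sep 21 18:15 → clear.
Brass Session: ends Sep 21 10:30 at or before Chamber Run-through starts Sep 21 18:15 → clear.
Brass Warm-up: ends Sep 21 15:00 at or before Chamber Run-through starts Sep 21 18:15 → clear.
Woodwind Overdub: starts Sep 22 07:15 at or after Chamber Run-through ends Sep 21 19:45 → clear.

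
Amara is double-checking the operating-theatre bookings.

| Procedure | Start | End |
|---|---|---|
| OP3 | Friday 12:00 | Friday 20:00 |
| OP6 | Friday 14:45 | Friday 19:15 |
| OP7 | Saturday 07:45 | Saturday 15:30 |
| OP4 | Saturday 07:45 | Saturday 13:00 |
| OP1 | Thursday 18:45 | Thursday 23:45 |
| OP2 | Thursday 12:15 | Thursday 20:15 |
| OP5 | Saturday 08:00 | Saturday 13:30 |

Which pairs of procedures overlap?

Sorted by start: OP2, OP1, OP3, OP6, OP4, OP7, OP5.
OP1 starts before OP2 ends → OP2 and OP1 overlap.
OP3 starts after OP2 ends, so OP2 has no further overlaps.
OP3 starts after OP1 ends, so OP1 has no further overlaps.
OP6 starts before OP3 ends → OP3 and OP6 overlap.
OP4 starts after OP3 ends, so OP3 has no further overlaps.
OP4 starts after OP6 ends, so OP6 has no further overlaps.
OP7 starts before OP4 ends → OP4 and OP7 overlap.
OP5 starts before OP4 ends → OP4 and OP5 overlap.
OP5 starts before OP7 ends → OP7 and OP5 overlap.

OP1 & OP2, OP3 & OP6, OP4 & OP5, OP4 & OP7, OP5 & OP7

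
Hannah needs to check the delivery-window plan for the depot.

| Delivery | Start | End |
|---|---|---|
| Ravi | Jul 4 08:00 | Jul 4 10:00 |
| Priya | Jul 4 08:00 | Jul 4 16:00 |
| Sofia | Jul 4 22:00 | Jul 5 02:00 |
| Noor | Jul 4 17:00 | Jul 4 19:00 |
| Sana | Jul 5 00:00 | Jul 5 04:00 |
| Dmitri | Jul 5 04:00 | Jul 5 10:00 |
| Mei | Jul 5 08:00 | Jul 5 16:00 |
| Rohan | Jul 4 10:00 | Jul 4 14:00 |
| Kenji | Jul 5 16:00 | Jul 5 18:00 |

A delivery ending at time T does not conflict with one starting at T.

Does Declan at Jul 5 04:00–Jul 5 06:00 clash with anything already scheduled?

Ravi: ends Jul 4 10:00 at or before Declan starts Jul 5 04:00 → clear.
Priya: ends Jul 4 16:00 at or before Declan starts Jul 5 04:00 → clear.
Rohan: ends Jul 4 14:00 at or before Declan starts Jul 5 04:00 → clear.
Noor: ends Jul 4 19:00 at or before Declan starts Jul 5 04:00 → clear.
Sofia: ends Jul 5 02:00 at or before Declan starts Jul 5 04:00 → clear.
Sana: ends Jul 5 04:00 at or before Declan starts Jul 5 04:00 → clear.
Dmitri: starts Jul 5 04:00 before Declan ends Jul 5 06:00, and ends Jul 5 10:00 after Declan starts Jul 5 04:00 → overlap.
Mei: starts Jul 5 08:00 at or after Declan ends Jul 5 06:00 → clear.
Kenji: starts Jul 5 16:00 at or after Declan ends Jul 5 06:00 → clear.
Declan overlaps Dmitri.

Yes — it overlaps Dmitri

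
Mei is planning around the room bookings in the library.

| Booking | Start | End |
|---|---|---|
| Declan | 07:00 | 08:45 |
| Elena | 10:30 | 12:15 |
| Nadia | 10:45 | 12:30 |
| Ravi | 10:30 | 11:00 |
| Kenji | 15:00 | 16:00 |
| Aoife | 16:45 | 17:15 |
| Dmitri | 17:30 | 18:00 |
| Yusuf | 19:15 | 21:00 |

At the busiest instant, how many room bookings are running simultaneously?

Sort all start/end points and keep a running count:
07:00 start Declan → 1
08:45 end Declan → 0
10:30 start Elena → 1
10:30 start Ravi → 2
10:45 start Nadia → 3
11:00 end Ravi → 2
12:15 end Elena → 1
12:30 end Nadia → 0
15:00 start Kenji → 1
16:00 end Kenji → 0
16:45 start Aoife → 1
17:15 end Aoife → 0
17:30 start Dmitri → 1
18:00 end Dmitri → 0
19:15 start Yusuf → 1
21:00 end Yusuf → 0
Peak is 3, at 10:45 (Elena, Nadia, Ravi).

3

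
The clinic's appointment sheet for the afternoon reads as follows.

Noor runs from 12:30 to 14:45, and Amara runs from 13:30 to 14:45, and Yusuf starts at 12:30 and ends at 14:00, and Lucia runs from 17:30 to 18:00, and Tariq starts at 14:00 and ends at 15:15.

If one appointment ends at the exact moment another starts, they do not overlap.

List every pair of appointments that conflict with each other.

Sorted by start: Yusuf, Noor, Amara, Tariq, Lucia.
Noor starts before Yusuf ends → Yusuf and Noor overlap.
Amara starts before Yusuf ends → Yusuf and Amara overlap.
Tariq starts exactly when Yusuf ends (back-to-back, no overlap), so Yusuf has no further overlaps.
Amara starts before Noor ends → Noor and Amara overlap.
Tariq starts before Noor ends → Noor and Tariq overlap.
Lucia starts after Noor ends.
Tariq starts before Amara ends → Amara and Tariq overlap.
Lucia starts after Amara ends.
Lucia starts after Tariq ends.

Amara & Noor, Amara & Tariq, Amara & Yusuf, Noor & Tariq, Noor & Yusuf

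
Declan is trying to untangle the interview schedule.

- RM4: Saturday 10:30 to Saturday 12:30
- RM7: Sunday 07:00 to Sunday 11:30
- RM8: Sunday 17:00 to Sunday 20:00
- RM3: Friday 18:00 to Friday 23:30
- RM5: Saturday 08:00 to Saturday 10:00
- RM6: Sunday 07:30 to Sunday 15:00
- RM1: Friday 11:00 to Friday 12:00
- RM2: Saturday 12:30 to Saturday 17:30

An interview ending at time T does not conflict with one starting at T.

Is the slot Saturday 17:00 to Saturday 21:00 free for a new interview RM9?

RM1: ends Friday 12:00 at or before RM9 starts Saturday 17:00 → clear.
RM3: ends Friday 23:30 at or before RM9 starts Saturday 17:00 → clear.
RM5: ends Saturday 10:00 at or before RM9 starts Saturday 17:00 → clear.
RM4: ends Saturday 12:30 at or before RM9 starts Saturday 17:00 → clear.
RM2: starts Saturday 12:30 before RM9 ends Saturday 21:00, and ends Saturday 17:30 after RM9 starts Saturday 17:00 → overlap.
RM7: starts Sunday 07:00 at or after RM9 ends Saturday 21:00 → clear.
RM6: starts Sunday 07:30 at or after RM9 ends Saturday 21:00 → clear.
RM8: starts Sunday 17:00 at or after RM9 ends Saturday 21:00 → clear.
RM9 overlaps RM2.

No — it overlaps RM2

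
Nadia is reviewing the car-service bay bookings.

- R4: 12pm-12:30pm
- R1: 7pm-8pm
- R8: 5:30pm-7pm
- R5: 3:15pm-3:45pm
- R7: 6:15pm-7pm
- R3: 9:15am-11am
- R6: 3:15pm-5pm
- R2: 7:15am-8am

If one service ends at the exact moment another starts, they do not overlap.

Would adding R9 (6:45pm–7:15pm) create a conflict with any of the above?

Yes — it overlaps R1, R7, R8

R2: ends 8am at or before R9 starts 6:45pm → clear.
R3: ends 11am at or before R9 starts 6:45pm → clear.
R4: ends 12:30pm at or before R9 starts 6:45pm → clear.
R5: ends 3:45pm at or before R9 starts 6:45pm → clear.
R6: ends 5pm at or before R9 starts 6:45pm → clear.
R8: starts 5:30pm before R9 ends 7:15pm, and ends 7pm after R9 starts 6:45pm → overlap.
R7: starts 6:15pm before R9 ends 7:15pm, and ends 7pm after R9 starts 6:45pm → overlap.
R1: starts 7pm before R9 ends 7:15pm, and ends 8pm after R9 starts 6:45pm → overlap.
R9 overlaps R1, R7, R8.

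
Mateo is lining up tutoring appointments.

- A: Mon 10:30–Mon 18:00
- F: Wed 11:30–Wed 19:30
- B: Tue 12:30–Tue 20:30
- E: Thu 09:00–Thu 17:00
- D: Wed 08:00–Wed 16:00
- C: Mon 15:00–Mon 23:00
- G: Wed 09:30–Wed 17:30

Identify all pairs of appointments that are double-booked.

Sorted by start: A, C, B, D, G, F, E.
C starts before A ends → A and C overlap.
B starts after A ends; A is clear from here.
B starts after C ends; C is clear from here.
D starts after B ends; B is clear from here.
G starts before D ends → D and G overlap.
F starts before D ends → D and F overlap.
E starts after D ends.
F starts before G ends → G and F overlap.
E starts after G ends.
E starts after F ends.

A & C, D & F, D & G, F & G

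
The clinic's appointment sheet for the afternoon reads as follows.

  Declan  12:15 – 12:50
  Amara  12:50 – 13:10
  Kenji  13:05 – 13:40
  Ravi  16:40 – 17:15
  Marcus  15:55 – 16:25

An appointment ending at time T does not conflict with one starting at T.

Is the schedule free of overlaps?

Sorted by start: Declan, Amara, Kenji, Marcus, Ravi.
Amara starts exactly when Declan ends (back-to-back, no overlap); Declan is clear from here.
Kenji starts before Amara ends → Amara and Kenji overlap.
That's a conflict, so the schedule is not conflict-free.

No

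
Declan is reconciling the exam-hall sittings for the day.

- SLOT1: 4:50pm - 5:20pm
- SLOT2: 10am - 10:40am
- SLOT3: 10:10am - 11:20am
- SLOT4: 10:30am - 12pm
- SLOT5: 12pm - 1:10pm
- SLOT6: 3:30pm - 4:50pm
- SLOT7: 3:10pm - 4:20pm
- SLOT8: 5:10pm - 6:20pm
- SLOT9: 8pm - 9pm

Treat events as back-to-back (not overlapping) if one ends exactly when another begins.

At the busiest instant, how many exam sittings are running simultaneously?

3

Sort all start/end points and keep a running count:
10am start SLOT2 → 1
10:10am start SLOT3 → 2
10:30am start SLOT4 → 3
10:40am end SLOT2 → 2
11:20am end SLOT3 → 1
12pm end SLOT4 → 0
12pm start SLOT5 → 1
1:10pm end SLOT5 → 0
3:10pm start SLOT7 → 1
3:30pm start SLOT6 → 2
4:20pm end SLOT7 → 1
4:50pm end SLOT6 → 0
4:50pm start SLOT1 → 1
5:10pm start SLOT8 → 2
5:20pm end SLOT1 → 1
6:20pm end SLOT8 → 0
8pm start SLOT9 → 1
9pm end SLOT9 → 0
Peak is 3, at 10:30am (SLOT2, SLOT3, SLOT4).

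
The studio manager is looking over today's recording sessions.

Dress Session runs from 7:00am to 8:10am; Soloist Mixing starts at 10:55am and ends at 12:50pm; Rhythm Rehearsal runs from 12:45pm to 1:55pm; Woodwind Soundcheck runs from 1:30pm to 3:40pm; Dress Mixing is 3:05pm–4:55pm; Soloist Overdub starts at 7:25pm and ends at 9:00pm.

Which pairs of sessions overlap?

Dress Mixing & Woodwind Soundcheck, Rhythm Rehearsal & Soloist Mixing, Rhythm Rehearsal & Woodwind Soundcheck

Sorted by start: Dress Session, Soloist Mixing, Rhythm Rehearsal, Woodwind Soundcheck, Dress Mixing, Soloist Overdub.
Soloist Mixing starts after Dress Session ends, so Dress Session has no further overlaps.
Rhythm Rehearsal starts before Soloist Mixing ends → Soloist Mixing and Rhythm Rehearsal overlap.
Woodwind Soundcheck starts after Soloist Mixing ends, so Soloist Mixing has no further overlaps.
Woodwind Soundcheck starts before Rhythm Rehearsal ends → Rhythm Rehearsal and Woodwind Soundcheck overlap.
Dress Mixing starts after Rhythm Rehearsal ends, so Rhythm Rehearsal has no further overlaps.
Dress Mixing starts before Woodwind Soundcheck ends → Woodwind Soundcheck and Dress Mixing overlap.
Soloist Overdub starts after Woodwind Soundcheck ends.
Soloist Overdub starts after Dress Mixing ends.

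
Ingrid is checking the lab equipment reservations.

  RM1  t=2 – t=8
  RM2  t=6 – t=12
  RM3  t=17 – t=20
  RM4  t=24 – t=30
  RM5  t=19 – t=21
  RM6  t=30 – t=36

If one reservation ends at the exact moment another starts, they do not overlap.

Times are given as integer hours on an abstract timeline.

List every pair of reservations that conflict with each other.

Two intervals overlap when each starts before the other ends.
Sorted by start: RM1, RM2, RM3, RM5, RM4, RM6.
RM2 starts before RM1 ends → RM1 and RM2 overlap.
RM3 starts after RM1 ends, so RM1 has no further overlaps.
RM3 starts after RM2 ends, so RM2 has no further overlaps.
RM5 starts before RM3 ends → RM3 and RM5 overlap.
RM4 starts after RM3 ends, so RM3 has no further overlaps.
RM4 starts after RM5 ends, so RM5 has no further overlaps.
RM6 starts exactly when RM4 ends (back-to-back, no overlap).

RM1 & RM2, RM3 & RM5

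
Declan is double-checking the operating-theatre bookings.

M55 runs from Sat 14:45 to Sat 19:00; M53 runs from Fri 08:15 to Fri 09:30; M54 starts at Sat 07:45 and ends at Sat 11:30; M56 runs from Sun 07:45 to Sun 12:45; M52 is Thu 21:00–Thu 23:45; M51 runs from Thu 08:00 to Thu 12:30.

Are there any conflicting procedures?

Sorted by start: M51, M52, M53, M54, M55, M56.
M52 starts after M51 ends — done with M51.
M53 starts after M52 ends — done with M52.
M54 starts after M53 ends — done with M53.
M55 starts after M54 ends — done with M54.
M56 starts after M55 ends.
Every pair is clear; the schedule has no overlaps.

No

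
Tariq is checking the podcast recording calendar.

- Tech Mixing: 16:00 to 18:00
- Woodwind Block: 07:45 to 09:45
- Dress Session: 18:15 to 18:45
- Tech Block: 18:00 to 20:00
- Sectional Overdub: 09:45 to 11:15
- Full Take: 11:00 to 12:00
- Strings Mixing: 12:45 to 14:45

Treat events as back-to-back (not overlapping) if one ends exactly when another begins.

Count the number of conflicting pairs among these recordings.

Check each pair: they overlap iff neither finishes before the other starts.
Sorted by start: Woodwind Block, Sectional Overdub, Full Take, Strings Mixing, Tech Mixing, Tech Block, Dress Session.
Sectional Overdub starts exactly when Woodwind Block ends (back-to-back, no overlap) — done with Woodwind Block.
Full Take starts before Sectional Overdub ends → Sectional Overdub and Full Take overlap.
Strings Mixing starts after Sectional Overdub ends — done with Sectional Overdub.
Strings Mixing starts after Full Take ends — done with Full Take.
Tech Mixing starts after Strings Mixing ends — done with Strings Mixing.
Tech Block starts exactly when Tech Mixing ends (back-to-back, no overlap) — done with Tech Mixing.
Dress Session starts before Tech Block ends → Tech Block and Dress Session overlap.
Overlapping pairs: Dress Session & Tech Block, Full Take & Sectional Overdub — 2 in total.

2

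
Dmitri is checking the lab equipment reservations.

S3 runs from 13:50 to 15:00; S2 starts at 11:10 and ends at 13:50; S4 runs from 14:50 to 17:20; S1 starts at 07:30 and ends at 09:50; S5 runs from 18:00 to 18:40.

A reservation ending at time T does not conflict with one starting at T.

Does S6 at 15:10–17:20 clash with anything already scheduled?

Yes — it overlaps S4

S1: ends 09:50 at or before S6 starts 15:10 → clear.
S2: ends 13:50 at or before S6 starts 15:10 → clear.
S3: ends 15:00 at or before S6 starts 15:10 → clear.
S4: starts 14:50 before S6 ends 17:20, and ends 17:20 after S6 starts 15:10 → overlap.
S5: starts 18:00 at or after S6 ends 17:20 → clear.
S6 overlaps S4.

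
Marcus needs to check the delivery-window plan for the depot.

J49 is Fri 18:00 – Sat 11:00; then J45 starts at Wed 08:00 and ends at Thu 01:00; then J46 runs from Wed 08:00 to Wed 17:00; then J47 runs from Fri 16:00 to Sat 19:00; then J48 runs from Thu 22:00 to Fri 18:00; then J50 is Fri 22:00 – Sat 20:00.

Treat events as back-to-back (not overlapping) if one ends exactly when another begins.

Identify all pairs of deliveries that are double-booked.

Two intervals overlap when each starts before the other ends.
Sorted by start: J45, J46, J48, J47, J49, J50.
J46 starts before J45 ends → J45 and J46 overlap.
J48 starts after J45 ends; J45 is clear from here.
J48 starts after J46 ends; J46 is clear from here.
J47 starts before J48 ends → J48 and J47 overlap.
J49 starts exactly when J48 ends (back-to-back, no overlap); J48 is clear from here.
J49 starts before J47 ends → J47 and J49 overlap.
J50 starts before J47 ends → J47 and J50 overlap.
J50 starts before J49 ends → J49 and J50 overlap.

J45 & J46, J47 & J48, J47 & J49, J47 & J50, J49 & J50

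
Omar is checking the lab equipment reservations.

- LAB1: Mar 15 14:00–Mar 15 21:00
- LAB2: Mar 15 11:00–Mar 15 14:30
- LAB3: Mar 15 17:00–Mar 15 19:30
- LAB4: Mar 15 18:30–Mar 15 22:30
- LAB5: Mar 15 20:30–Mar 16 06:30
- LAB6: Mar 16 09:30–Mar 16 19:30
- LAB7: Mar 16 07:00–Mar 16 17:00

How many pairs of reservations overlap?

7

Sorted by start: LAB2, LAB1, LAB3, LAB4, LAB5, LAB7, LAB6.
LAB1 starts before LAB2 ends → LAB2 and LAB1 overlap.
LAB3 starts after LAB2 ends; LAB2 is clear from here.
LAB3 starts before LAB1 ends → LAB1 and LAB3 overlap.
LAB4 starts before LAB1 ends → LAB1 and LAB4 overlap.
LAB5 starts before LAB1 ends → LAB1 and LAB5 overlap.
LAB7 starts after LAB1 ends; LAB1 is clear from here.
LAB4 starts before LAB3 ends → LAB3 and LAB4 overlap.
LAB5 starts after LAB3 ends; LAB3 is clear from here.
LAB5 starts before LAB4 ends → LAB4 and LAB5 overlap.
LAB7 starts after LAB4 ends; LAB4 is clear from here.
LAB7 starts after LAB5 ends; LAB5 is clear from here.
LAB6 starts before LAB7 ends → LAB7 and LAB6 overlap.
Overlapping pairs: LAB1 & LAB2, LAB1 & LAB3, LAB1 & LAB4, LAB1 & LAB5, LAB3 & LAB4, LAB4 & LAB5, LAB6 & LAB7 — 7 in total.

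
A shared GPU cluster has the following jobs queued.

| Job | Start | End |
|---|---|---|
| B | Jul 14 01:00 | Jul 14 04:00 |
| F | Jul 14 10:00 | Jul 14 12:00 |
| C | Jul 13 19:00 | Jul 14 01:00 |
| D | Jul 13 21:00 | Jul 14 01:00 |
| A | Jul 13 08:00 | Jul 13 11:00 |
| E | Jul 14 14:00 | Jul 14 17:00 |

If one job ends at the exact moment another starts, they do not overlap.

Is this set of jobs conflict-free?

No

Sorted by start: A, C, D, B, F, E.
C starts after A ends; A is clear from here.
D starts before C ends → C and D overlap.
That's a conflict, so the schedule is not conflict-free.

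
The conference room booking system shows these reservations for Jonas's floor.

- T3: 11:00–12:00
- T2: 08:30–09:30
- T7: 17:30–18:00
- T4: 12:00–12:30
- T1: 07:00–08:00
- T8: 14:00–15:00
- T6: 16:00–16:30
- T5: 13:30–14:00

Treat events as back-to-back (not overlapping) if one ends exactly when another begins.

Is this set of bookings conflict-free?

Yes

Sorted by start: T1, T2, T3, T4, T5, T8, T6, T7.
T2 starts after T1 ends; T1 is clear from here.
T3 starts after T2 ends; T2 is clear from here.
T4 starts exactly when T3 ends (back-to-back, no overlap); T3 is clear from here.
T5 starts after T4 ends; T4 is clear from here.
T8 starts exactly when T5 ends (back-to-back, no overlap); T5 is clear from here.
T6 starts after T8 ends; T8 is clear from here.
T7 starts after T6 ends.
Every pair is clear; the schedule has no overlaps.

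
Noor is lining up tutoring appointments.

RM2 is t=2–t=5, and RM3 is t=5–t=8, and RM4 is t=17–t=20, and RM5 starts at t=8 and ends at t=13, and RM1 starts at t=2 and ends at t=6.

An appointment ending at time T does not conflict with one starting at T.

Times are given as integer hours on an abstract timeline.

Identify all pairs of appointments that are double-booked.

Sorted by start: RM1, RM2, RM3, RM5, RM4.
RM2 starts before RM1 ends → RM1 and RM2 overlap.
RM3 starts before RM1 ends → RM1 and RM3 overlap.
RM5 starts after RM1 ends; RM1 is clear from here.
RM3 starts exactly when RM2 ends (back-to-back, no overlap); RM2 is clear from here.
RM5 starts exactly when RM3 ends (back-to-back, no overlap); RM3 is clear from here.
RM4 starts after RM5 ends.

RM1 & RM2, RM1 & RM3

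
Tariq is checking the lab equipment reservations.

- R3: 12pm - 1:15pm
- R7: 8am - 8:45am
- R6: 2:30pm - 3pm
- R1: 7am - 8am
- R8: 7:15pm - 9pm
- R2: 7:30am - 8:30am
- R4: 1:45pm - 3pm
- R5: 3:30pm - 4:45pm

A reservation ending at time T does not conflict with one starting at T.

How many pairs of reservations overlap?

3

Two intervals overlap when each starts before the other ends.
Sorted by start: R1, R2, R7, R3, R4, R6, R5, R8.
R2 starts before R1 ends → R1 and R2 overlap.
R7 starts exactly when R1 ends (back-to-back, no overlap); R1 is clear from here.
R7 starts before R2 ends → R2 and R7 overlap.
R3 starts after R2 ends; R2 is clear from here.
R3 starts after R7 ends; R7 is clear from here.
R4 starts after R3 ends; R3 is clear from here.
R6 starts before R4 ends → R4 and R6 overlap.
R5 starts after R4 ends; R4 is clear from here.
R5 starts after R6 ends; R6 is clear from here.
R8 starts after R5 ends.
Overlapping pairs: R1 & R2, R2 & R7, R4 & R6 — 3 in total.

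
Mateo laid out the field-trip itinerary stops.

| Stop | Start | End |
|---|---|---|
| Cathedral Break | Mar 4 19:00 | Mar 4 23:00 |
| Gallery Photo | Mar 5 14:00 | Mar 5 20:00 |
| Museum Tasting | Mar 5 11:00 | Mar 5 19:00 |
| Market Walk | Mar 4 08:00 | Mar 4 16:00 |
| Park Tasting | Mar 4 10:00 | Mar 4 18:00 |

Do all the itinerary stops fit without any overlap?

Check each pair: they overlap iff neither finishes before the other starts.
Sorted by start: Market Walk, Park Tasting, Cathedral Break, Museum Tasting, Gallery Photo.
Park Tasting starts before Market Walk ends → Market Walk and Park Tasting overlap.
That's a conflict, so the schedule is not conflict-free.

No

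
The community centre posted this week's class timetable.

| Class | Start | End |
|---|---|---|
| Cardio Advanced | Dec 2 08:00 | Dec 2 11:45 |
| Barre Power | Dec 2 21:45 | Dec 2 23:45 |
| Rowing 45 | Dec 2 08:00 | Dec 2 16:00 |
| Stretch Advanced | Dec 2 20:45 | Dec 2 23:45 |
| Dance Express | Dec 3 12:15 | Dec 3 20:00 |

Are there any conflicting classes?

Yes

Check each pair: they overlap iff neither finishes before the other starts.
Sorted by start: Cardio Advanced, Rowing 45, Stretch Advanced, Barre Power, Dance Express.
Rowing 45 starts before Cardio Advanced ends → Cardio Advanced and Rowing 45 overlap.
That's a conflict, so the schedule is not conflict-free.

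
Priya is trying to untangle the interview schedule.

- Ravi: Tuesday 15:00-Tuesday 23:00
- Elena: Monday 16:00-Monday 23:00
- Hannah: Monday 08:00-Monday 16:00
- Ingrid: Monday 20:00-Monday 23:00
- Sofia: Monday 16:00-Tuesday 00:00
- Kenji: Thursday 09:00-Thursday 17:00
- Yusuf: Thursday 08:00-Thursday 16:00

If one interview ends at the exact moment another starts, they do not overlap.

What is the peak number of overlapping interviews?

Walk through starts and ends in time order (an end at T is processed before a start at T):
Monday 08:00 start Hannah → 1
Monday 16:00 end Hannah → 0
Monday 16:00 start Elena → 1
Monday 16:00 start Sofia → 2
Monday 20:00 start Ingrid → 3
Monday 23:00 end Elena → 2
Monday 23:00 end Ingrid → 1
Tuesday 00:00 end Sofia → 0
Tuesday 15:00 start Ravi → 1
Tuesday 23:00 end Ravi → 0
Thursday 08:00 start Yusuf → 1
Thursday 09:00 start Kenji → 2
Thursday 16:00 end Yusuf → 1
Thursday 17:00 end Kenji → 0
Peak is 3, at Monday 20:00 (Elena, Ingrid, Sofia).

3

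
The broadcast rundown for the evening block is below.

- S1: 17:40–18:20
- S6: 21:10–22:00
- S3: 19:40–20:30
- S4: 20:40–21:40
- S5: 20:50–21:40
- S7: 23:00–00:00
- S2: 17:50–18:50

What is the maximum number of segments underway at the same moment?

Sort all start/end points and keep a running count:
17:40 start S1 → 1
17:50 start S2 → 2
18:20 end S1 → 1
18:50 end S2 → 0
19:40 start S3 → 1
20:30 end S3 → 0
20:40 start S4 → 1
20:50 start S5 → 2
21:10 start S6 → 3
21:40 end S4 → 2
21:40 end S5 → 1
22:00 end S6 → 0
23:00 start S7 → 1
00:00 end S7 → 0
Peak is 3, at 21:10 (S4, S5, S6).

3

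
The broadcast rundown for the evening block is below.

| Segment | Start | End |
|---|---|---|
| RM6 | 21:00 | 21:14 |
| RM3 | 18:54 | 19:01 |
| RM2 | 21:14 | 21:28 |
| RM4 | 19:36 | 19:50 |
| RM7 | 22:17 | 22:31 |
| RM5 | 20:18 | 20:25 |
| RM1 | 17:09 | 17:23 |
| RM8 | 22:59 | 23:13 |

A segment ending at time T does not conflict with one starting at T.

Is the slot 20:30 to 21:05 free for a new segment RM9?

No — it overlaps RM6

RM1: ends 17:23 at or before RM9 starts 20:30 → clear.
RM3: ends 19:01 at or before RM9 starts 20:30 → clear.
RM4: ends 19:50 at or before RM9 starts 20:30 → clear.
RM5: ends 20:25 at or before RM9 starts 20:30 → clear.
RM6: starts 21:00 before RM9 ends 21:05, and ends 21:14 after RM9 starts 20:30 → overlap.
RM2: starts 21:14 at or after RM9 ends 21:05 → clear.
RM7: starts 22:17 at or after RM9 ends 21:05 → clear.
RM8: starts 22:59 at or after RM9 ends 21:05 → clear.
RM9 overlaps RM6.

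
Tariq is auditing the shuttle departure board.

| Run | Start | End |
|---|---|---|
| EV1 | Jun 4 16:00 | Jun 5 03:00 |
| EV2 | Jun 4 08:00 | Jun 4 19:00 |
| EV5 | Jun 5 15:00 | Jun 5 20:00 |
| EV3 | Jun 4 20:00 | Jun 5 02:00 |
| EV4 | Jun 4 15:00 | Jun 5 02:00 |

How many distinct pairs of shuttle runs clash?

Sorted by start: EV2, EV4, EV1, EV3, EV5.
EV4 starts before EV2 ends → EV2 and EV4 overlap.
EV1 starts before EV2 ends → EV2 and EV1 overlap.
EV3 starts after EV2 ends, so nothing later overlaps EV2 either.
EV1 starts before EV4 ends → EV4 and EV1 overlap.
EV3 starts before EV4 ends → EV4 and EV3 overlap.
EV5 starts after EV4 ends.
EV3 starts before EV1 ends → EV1 and EV3 overlap.
EV5 starts after EV1 ends.
EV5 starts after EV3 ends.
Overlapping pairs: EV1 & EV2, EV1 & EV3, EV1 & EV4, EV2 & EV4, EV3 & EV4 — 5 in total.

5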